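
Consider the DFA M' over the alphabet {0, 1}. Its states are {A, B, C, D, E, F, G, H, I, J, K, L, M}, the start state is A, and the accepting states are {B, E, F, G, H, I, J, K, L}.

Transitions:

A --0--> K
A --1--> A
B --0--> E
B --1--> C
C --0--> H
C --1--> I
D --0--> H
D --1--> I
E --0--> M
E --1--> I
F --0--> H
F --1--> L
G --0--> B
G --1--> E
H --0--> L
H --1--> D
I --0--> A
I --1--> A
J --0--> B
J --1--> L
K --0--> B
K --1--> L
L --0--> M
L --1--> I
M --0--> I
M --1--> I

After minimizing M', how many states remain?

7

Reachable states from the start: {A,B,C,D,E,H,I,K,L,M}. Unreachable: {F,G,J} — drop them.
Start with accepting vs non-accepting: {B,E,H,I,K,L} | {A,C,D,M}.
On input 0, block {B,E,H,I,K,L} splits into {B,H,K} and {E,I,L}.
Split {B,H,K} by δ(·,0) → {B,H} and {K}.
Split {A,C,D,M} by δ(·,0) → {C,D} and {A} and {M}.
Split {E,I,L} by δ(·,0) → {E,L} and {I}.
The partition is now stable with 7 blocks: {B,H} | {C,D} | {E,L} | {K} | {A} | {M} | {I}.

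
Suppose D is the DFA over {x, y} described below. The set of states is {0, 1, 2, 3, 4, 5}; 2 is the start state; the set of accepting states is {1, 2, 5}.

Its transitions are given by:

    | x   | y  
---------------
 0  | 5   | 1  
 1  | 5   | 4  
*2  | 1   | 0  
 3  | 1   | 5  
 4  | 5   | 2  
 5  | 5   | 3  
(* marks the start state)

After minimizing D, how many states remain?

2

Initial partition by acceptance: {1,2,5} | {0,3,4}.
Stable partition: {1,2,5} | {0,3,4} — 2 equivalence classes.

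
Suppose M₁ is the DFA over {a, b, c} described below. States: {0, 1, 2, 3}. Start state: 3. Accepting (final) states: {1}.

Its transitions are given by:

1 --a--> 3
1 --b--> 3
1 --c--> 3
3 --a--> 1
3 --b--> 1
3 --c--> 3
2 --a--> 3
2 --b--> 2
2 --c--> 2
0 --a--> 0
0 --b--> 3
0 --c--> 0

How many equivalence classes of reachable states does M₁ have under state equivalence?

2

States {0,2} cannot be reached from the start state, so discard them.
Start with accepting vs non-accepting: {1} | {3}.
The partition is now stable with 2 blocks: {1} | {3}.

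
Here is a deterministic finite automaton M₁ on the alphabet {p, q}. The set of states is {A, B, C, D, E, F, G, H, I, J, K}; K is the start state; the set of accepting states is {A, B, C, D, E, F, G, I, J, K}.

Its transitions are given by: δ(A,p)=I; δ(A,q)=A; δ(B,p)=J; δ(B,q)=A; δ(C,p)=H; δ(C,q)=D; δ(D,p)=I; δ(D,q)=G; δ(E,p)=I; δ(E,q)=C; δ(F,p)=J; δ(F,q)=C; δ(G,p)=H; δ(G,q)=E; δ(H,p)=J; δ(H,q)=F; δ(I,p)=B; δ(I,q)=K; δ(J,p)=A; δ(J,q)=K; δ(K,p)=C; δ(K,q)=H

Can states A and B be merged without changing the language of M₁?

Every state is reachable, so we keep all 11.
Initial partition by acceptance: {A,B,C,D,E,F,G,I,J,K} | {H}.
Refine {A,B,C,D,E,F,G,I,J,K} on symbol p: members go to different blocks, giving {A,B,D,E,F,I,J,K} and {C,G}.
Split {A,B,D,E,F,I,J,K} by δ(·,p) → {A,B,D,E,F,I,J} and {K}.
Split {A,B,D,E,F,I,J} by δ(·,q) → {D,E,F} and {A,B} and {I,J}.
The partition is now stable with 6 blocks: {D,E,F} | {H} | {C,G} | {K} | {A,B} | {I,J}.
A and B lie in the same block of the stable partition, so they are equivalent — no string distinguishes them.

Yes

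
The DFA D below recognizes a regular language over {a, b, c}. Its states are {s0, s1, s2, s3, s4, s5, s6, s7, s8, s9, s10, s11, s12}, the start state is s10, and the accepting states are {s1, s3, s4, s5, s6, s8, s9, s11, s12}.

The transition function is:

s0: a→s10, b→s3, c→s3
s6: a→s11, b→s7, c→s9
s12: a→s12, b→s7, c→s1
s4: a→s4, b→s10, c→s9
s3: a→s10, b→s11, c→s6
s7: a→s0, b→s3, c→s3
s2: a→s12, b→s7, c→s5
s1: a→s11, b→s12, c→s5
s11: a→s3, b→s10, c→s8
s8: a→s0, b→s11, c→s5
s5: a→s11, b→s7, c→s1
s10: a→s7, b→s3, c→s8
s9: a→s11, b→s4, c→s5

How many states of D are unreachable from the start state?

1

BFS from s10 reaches {s0, s1, s3, s4, s5, s6, s7, s8, s9, s10, s11, s12}; the 1 state(s) s2 are never visited.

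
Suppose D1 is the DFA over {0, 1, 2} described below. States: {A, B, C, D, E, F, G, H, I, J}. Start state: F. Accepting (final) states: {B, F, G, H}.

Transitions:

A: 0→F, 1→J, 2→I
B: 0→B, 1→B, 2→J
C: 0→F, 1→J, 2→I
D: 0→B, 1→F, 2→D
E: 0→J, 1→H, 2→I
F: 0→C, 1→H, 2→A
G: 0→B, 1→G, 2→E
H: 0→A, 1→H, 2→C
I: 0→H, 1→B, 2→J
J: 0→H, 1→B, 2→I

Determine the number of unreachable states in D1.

No path from F leads to D, E, G; the other 7 states are all reachable.

3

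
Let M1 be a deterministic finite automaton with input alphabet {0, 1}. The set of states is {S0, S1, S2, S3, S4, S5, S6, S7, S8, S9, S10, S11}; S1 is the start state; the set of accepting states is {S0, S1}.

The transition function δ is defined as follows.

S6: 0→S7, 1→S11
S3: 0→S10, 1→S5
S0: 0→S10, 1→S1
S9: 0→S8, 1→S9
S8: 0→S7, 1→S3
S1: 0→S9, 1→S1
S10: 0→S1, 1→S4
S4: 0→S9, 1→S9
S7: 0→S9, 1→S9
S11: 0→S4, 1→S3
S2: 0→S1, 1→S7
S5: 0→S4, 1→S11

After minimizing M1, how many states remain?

States {S0,S2,S6} cannot be reached from the start state, so discard them.
Start with accepting vs non-accepting: {S1} | {S3,S4,S5,S7,S8,S9,S10,S11}.
Refine {S3,S4,S5,S7,S8,S9,S10,S11} on symbol 0: members go to different blocks, giving {S3,S4,S5,S7,S8,S9,S11} and {S10}.
Split {S3,S4,S5,S7,S8,S9,S11} by δ(·,0) → {S4,S5,S7,S8,S9,S11} and {S3}.
Split {S4,S5,S7,S8,S9,S11} by δ(·,1) → {S4,S5,S7,S9} and {S8,S11}.
Refine {S4,S5,S7,S9} on symbol 0: members go to different blocks, giving {S4,S5,S7} and {S9}.
Refine {S4,S5,S7} on symbol 0: members go to different blocks, giving {S4,S7} and {S5}.
Stable partition: {S1} | {S4,S7} | {S10} | {S3} | {S8,S11} | {S9} | {S5} — 7 equivalence classes.

7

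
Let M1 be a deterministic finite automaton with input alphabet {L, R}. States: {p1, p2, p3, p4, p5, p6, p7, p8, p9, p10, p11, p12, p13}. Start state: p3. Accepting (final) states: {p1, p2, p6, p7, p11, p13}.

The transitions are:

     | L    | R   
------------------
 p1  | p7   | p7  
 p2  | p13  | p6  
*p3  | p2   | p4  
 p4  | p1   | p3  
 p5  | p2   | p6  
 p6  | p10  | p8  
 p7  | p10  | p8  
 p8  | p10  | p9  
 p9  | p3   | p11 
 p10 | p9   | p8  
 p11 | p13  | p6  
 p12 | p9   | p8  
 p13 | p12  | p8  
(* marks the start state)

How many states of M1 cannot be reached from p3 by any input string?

1

No path from p3 leads to p5; the other 12 states are all reachable.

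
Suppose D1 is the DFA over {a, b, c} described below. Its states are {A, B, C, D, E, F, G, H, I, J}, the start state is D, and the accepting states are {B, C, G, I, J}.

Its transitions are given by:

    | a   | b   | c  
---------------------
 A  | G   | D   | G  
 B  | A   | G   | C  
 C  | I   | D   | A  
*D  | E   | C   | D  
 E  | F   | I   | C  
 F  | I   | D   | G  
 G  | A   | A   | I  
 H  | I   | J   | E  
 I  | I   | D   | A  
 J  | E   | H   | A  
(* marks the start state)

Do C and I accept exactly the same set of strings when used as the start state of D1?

Yes

States {B,H,J} cannot be reached from the start state, so discard them.
Initial partition by acceptance: {C,G,I} | {A,D,E,F}.
Split {C,G,I} by δ(·,a) → {C,I} and {G}.
On input a, block {A,D,E,F} splits into {D,E} and {A} and {F}.
Refine {D,E} on symbol a: members go to different blocks, giving {D} and {E}.
The partition is now stable with 6 blocks: {C,I} | {D} | {G} | {A} | {F} | {E}.
C and I lie in the same block of the stable partition, so they are equivalent — no string distinguishes them.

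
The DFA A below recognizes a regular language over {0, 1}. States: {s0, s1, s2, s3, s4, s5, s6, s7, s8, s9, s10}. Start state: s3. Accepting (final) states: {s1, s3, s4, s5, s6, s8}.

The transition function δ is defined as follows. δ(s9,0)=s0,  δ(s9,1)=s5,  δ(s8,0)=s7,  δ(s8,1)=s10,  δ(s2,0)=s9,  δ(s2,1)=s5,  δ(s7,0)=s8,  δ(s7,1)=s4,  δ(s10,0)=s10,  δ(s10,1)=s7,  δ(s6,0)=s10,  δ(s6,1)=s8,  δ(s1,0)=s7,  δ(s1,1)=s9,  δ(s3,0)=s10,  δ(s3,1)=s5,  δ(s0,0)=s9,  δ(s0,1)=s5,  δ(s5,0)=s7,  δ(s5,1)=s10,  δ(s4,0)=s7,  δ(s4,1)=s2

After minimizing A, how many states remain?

Reachable states from the start: {s0,s2,s3,s4,s5,s7,s8,s9,s10}. Unreachable: {s1,s6} — drop them.
Initial partition by acceptance: {s3,s4,s5,s8} | {s0,s2,s7,s9,s10}.
On input 1, block {s3,s4,s5,s8} splits into {s4,s5,s8} and {s3}.
Refine {s0,s2,s7,s9,s10} on symbol 0: members go to different blocks, giving {s0,s2,s9,s10} and {s7}.
On input 1, block {s0,s2,s9,s10} splits into {s0,s2,s9} and {s10}.
On input 1, block {s4,s5,s8} splits into {s5,s8} and {s4}.
The partition is now stable with 6 blocks: {s5,s8} | {s0,s2,s9} | {s3} | {s7} | {s10} | {s4}.

6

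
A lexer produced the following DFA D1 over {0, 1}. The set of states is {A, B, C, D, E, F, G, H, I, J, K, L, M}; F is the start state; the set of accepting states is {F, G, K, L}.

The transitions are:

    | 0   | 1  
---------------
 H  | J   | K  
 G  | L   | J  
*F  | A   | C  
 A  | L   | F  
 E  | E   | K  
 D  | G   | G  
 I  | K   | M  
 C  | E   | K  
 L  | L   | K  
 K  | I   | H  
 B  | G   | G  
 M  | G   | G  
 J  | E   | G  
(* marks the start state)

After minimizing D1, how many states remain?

First remove the unreachable states {B,D}; 11 states remain.
P0 = {F,G,K,L} | {A,C,E,H,I,J,M}.
Refine {F,G,K,L} on symbol 0: members go to different blocks, giving {F,K} and {G,L}.
Split {A,C,E,H,I,J,M} by δ(·,0) → {C,E,H,J} and {A,M} and {I}.
Refine {F,K} on symbol 0: members go to different blocks, giving {F} and {K}.
Split {C,E,H,J} by δ(·,1) → {C,E,H} and {J}.
On input 0, block {C,E,H} splits into {C,E} and {H}.
Refine {G,L} on symbol 1: members go to different blocks, giving {G} and {L}.
Split {A,M} by δ(·,0) → {A} and {M}.
Stable partition: {F} | {C,E} | {G} | {A} | {I} | {K} | {J} | {H} | {L} | {M} — 10 equivalence classes.

10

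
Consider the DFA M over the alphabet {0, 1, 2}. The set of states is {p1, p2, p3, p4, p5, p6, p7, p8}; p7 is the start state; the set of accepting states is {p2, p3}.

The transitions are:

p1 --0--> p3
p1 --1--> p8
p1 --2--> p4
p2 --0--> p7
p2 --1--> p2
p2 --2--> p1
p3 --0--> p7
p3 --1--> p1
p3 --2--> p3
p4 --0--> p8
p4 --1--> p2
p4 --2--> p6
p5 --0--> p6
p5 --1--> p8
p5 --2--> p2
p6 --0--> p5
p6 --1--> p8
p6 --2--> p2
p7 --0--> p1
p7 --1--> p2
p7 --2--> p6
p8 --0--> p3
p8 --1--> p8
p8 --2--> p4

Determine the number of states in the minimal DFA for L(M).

5

P0 = {p2,p3} | {p1,p4,p5,p6,p7,p8}.
Split {p2,p3} by δ(·,1) → {p2} and {p3}.
On input 0, block {p1,p4,p5,p6,p7,p8} splits into {p4,p5,p6,p7} and {p1,p8}.
Split {p4,p5,p6,p7} by δ(·,0) → {p4,p7} and {p5,p6}.
Stable partition: {p2} | {p4,p7} | {p3} | {p1,p8} | {p5,p6} — 5 equivalence classes.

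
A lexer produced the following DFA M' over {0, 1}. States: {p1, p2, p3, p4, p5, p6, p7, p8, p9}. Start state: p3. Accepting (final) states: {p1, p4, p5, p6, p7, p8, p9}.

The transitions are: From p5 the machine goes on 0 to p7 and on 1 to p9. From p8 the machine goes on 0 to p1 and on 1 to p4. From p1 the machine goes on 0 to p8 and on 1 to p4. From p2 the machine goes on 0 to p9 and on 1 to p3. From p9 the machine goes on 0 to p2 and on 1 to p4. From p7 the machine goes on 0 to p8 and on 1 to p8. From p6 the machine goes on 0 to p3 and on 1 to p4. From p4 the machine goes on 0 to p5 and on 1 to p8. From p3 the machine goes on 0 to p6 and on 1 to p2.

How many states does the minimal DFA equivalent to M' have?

Initial partition by acceptance: {p1,p4,p5,p6,p7,p8,p9} | {p2,p3}.
On input 0, block {p1,p4,p5,p6,p7,p8,p9} splits into {p1,p4,p5,p7,p8} and {p6,p9}.
On input 1, block {p1,p4,p5,p7,p8} splits into {p1,p4,p7,p8} and {p5}.
Refine {p1,p4,p7,p8} on symbol 0: members go to different blocks, giving {p1,p7,p8} and {p4}.
Split {p1,p7,p8} by δ(·,1) → {p1,p8} and {p7}.
The partition is now stable with 6 blocks: {p1,p8} | {p2,p3} | {p6,p9} | {p5} | {p4} | {p7}.

6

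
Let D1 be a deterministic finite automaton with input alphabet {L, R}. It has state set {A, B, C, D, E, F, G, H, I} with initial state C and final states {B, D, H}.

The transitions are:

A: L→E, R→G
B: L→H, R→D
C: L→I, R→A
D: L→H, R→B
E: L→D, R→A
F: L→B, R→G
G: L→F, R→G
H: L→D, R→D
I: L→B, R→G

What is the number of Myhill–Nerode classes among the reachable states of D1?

3

Every state is reachable, so we keep all 9.
Initial partition by acceptance: {B,D,H} | {A,C,E,F,G,I}.
Refine {A,C,E,F,G,I} on symbol L: members go to different blocks, giving {A,C,G} and {E,F,I}.
Stable partition: {B,D,H} | {A,C,G} | {E,F,I} — 3 equivalence classes.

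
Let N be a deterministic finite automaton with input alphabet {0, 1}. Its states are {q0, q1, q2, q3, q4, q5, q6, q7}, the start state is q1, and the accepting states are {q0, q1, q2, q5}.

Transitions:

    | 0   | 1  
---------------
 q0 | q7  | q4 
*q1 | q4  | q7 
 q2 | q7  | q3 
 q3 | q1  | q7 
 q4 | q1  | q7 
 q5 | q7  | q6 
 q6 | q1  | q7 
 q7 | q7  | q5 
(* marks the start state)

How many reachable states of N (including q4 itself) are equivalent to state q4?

States {q0,q2,q3} cannot be reached from the start state, so discard them.
P0 = {q1,q5} | {q4,q6,q7}.
Refine {q4,q6,q7} on symbol 0: members go to different blocks, giving {q4,q6} and {q7}.
Refine {q1,q5} on symbol 0: members go to different blocks, giving {q1} and {q5}.
Stable partition: {q1} | {q4,q6} | {q7} | {q5} — 4 equivalence classes.
The equivalence class containing q4 is {q4,q6}, of size 2.

2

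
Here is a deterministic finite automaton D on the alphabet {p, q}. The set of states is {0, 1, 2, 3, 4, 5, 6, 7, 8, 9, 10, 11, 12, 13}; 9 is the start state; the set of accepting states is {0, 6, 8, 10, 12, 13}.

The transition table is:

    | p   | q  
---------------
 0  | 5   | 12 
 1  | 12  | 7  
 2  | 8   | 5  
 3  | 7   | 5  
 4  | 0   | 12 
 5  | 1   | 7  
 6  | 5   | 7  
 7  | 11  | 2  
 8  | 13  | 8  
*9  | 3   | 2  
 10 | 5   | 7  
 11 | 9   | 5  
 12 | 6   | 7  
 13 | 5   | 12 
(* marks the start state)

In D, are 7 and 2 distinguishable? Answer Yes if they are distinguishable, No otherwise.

Yes

States {0,4,10} cannot be reached from the start state, so discard them.
Start with accepting vs non-accepting: {6,8,12,13} | {1,2,3,5,7,9,11}.
Split {6,8,12,13} by δ(·,p) → {6,13} and {8,12}.
On input q, block {6,13} splits into {6} and {13}.
Split {1,2,3,5,7,9,11} by δ(·,p) → {3,5,7,9,11} and {1,2}.
On input p, block {3,5,7,9,11} splits into {3,7,9,11} and {5}.
Split {3,7,9,11} by δ(·,q) → {3,11} and {7,9}.
Refine {8,12} on symbol p: members go to different blocks, giving {8} and {12}.
Split {1,2} by δ(·,p) → {1} and {2}.
The partition is now stable with 9 blocks: {6} | {3,11} | {8} | {13} | {1} | {5} | {7,9} | {12} | {2}.
7 and 2 end up in different blocks, so they are distinguishable. For instance, the string 'p' is accepted from only 2.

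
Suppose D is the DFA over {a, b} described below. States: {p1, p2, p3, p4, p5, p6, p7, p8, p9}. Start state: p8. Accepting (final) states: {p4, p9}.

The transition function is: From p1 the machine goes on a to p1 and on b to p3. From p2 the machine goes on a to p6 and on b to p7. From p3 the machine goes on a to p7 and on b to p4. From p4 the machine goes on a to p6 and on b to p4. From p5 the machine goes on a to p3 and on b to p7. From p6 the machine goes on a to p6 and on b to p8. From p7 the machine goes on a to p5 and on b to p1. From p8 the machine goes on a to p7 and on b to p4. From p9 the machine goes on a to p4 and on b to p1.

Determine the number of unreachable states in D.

No path from p8 leads to p2, p9; the other 7 states are all reachable.

2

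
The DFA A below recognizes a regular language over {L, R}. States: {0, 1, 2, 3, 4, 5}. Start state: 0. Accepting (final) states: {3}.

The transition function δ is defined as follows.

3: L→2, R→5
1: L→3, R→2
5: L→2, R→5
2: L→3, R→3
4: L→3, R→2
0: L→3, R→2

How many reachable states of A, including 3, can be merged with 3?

First remove the unreachable states {1,4}; 4 states remain.
P0 = {3} | {0,2,5}.
On input L, block {0,2,5} splits into {0,2} and {5}.
Refine {0,2} on symbol R: members go to different blocks, giving {0} and {2}.
The partition is now stable with 4 blocks: {3} | {0} | {5} | {2}.
The equivalence class containing 3 is {3}, of size 1.

1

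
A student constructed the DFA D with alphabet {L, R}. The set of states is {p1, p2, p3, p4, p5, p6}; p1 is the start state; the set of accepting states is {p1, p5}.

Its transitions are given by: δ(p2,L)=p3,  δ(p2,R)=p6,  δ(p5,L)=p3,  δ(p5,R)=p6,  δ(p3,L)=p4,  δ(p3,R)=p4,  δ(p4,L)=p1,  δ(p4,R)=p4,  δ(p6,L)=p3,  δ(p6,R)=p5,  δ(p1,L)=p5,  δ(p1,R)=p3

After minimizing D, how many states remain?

Reachable states from the start: {p1,p3,p4,p5,p6}. Unreachable: {p2} — drop them.
Initial partition by acceptance: {p1,p5} | {p3,p4,p6}.
On input L, block {p1,p5} splits into {p1} and {p5}.
Split {p3,p4,p6} by δ(·,L) → {p3,p6} and {p4}.
Split {p3,p6} by δ(·,L) → {p3} and {p6}.
Stable partition: {p1} | {p3} | {p5} | {p4} | {p6} — 5 equivalence classes.

5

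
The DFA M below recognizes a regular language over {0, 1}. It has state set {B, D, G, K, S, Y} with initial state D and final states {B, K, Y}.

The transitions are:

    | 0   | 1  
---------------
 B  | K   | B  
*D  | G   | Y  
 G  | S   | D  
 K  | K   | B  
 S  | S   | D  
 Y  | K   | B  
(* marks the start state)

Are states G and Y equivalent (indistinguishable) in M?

Initial partition by acceptance: {B,K,Y} | {D,G,S}.
Split {D,G,S} by δ(·,1) → {G,S} and {D}.
Stable partition: {B,K,Y} | {G,S} | {D} — 3 equivalence classes.
G and Y end up in different blocks, so they are distinguishable. For instance, the string 'ε' is accepted from only Y.

No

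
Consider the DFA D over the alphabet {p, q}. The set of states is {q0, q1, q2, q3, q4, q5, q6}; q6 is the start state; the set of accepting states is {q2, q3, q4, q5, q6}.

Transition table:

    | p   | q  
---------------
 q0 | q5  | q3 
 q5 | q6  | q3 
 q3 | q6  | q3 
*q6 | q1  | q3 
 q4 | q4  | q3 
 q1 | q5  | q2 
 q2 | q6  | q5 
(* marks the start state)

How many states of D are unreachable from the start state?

2

BFS from q6 reaches {q1, q2, q3, q5, q6}; the 2 state(s) q0, q4 are never visited.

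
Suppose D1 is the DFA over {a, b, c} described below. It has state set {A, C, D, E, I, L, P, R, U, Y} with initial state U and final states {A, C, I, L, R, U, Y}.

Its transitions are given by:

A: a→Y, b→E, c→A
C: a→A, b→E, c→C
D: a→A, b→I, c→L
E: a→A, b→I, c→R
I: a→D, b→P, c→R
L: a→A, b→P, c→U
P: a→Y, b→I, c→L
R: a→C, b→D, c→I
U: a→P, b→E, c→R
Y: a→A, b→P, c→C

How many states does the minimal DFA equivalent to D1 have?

4

Every state is reachable, so we keep all 10.
Start with accepting vs non-accepting: {A,C,I,L,R,U,Y} | {D,E,P}.
Split {A,C,I,L,R,U,Y} by δ(·,a) → {A,C,L,R,Y} and {I,U}.
On input c, block {A,C,L,R,Y} splits into {A,C,Y} and {L,R}.
Stable partition: {A,C,Y} | {D,E,P} | {I,U} | {L,R} — 4 equivalence classes.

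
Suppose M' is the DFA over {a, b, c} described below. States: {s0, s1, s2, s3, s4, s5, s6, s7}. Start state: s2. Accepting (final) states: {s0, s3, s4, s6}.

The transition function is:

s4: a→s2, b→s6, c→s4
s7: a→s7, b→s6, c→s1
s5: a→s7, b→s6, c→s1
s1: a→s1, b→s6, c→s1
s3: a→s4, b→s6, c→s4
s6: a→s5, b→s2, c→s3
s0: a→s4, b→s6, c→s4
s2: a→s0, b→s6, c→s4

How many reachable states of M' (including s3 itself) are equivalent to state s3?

2

Every state is reachable, so we keep all 8.
Initial partition by acceptance: {s0,s3,s4,s6} | {s1,s2,s5,s7}.
Split {s0,s3,s4,s6} by δ(·,a) → {s0,s3} and {s4,s6}.
On input a, block {s1,s2,s5,s7} splits into {s1,s5,s7} and {s2}.
On input a, block {s4,s6} splits into {s4} and {s6}.
The partition is now stable with 5 blocks: {s0,s3} | {s1,s5,s7} | {s4} | {s2} | {s6}.
State s3 belongs to the block {s0,s3}, which has 2 states.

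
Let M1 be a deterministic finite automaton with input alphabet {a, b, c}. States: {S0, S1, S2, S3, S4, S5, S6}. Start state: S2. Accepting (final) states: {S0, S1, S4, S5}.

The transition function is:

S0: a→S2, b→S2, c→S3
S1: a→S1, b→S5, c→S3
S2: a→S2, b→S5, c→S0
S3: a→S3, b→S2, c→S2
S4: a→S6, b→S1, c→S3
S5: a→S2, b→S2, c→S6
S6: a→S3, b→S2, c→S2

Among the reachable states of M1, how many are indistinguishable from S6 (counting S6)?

2

First remove the unreachable states {S1,S4}; 5 states remain.
Start with accepting vs non-accepting: {S0,S5} | {S2,S3,S6}.
Refine {S2,S3,S6} on symbol b: members go to different blocks, giving {S3,S6} and {S2}.
No further refinement is possible. Final partition (3 blocks): {S0,S5} | {S3,S6} | {S2}.
The equivalence class containing S6 is {S3,S6}, of size 2.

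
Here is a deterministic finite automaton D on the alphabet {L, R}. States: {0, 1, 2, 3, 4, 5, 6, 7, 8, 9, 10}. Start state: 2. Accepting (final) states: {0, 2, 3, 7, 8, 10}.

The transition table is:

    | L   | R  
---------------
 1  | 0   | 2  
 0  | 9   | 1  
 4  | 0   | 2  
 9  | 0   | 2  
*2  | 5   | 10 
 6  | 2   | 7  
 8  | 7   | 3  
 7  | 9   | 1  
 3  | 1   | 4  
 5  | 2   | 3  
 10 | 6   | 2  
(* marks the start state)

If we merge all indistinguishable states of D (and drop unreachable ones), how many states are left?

First remove the unreachable states {8}; 10 states remain.
Start with accepting vs non-accepting: {0,2,3,7,10} | {1,4,5,6,9}.
Split {0,2,3,7,10} by δ(·,R) → {0,3,7} and {2,10}.
On input L, block {1,4,5,6,9} splits into {1,4,9} and {5,6}.
Stable partition: {0,3,7} | {1,4,9} | {2,10} | {5,6} — 4 equivalence classes.

4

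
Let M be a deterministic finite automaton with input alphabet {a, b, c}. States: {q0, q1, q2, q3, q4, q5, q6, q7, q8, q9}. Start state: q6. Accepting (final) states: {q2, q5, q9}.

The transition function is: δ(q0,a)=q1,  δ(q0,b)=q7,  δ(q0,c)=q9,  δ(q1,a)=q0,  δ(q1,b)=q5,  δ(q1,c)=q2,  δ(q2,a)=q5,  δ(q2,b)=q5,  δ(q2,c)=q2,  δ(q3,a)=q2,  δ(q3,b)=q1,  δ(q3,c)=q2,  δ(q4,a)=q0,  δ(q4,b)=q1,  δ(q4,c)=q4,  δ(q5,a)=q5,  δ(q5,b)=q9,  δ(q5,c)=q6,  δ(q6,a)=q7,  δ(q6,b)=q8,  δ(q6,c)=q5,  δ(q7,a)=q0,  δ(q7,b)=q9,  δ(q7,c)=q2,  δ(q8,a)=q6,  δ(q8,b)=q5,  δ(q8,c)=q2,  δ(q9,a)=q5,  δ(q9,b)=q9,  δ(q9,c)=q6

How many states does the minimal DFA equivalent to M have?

4

States {q3,q4} cannot be reached from the start state, so discard them.
Start with accepting vs non-accepting: {q2,q5,q9} | {q0,q1,q6,q7,q8}.
Split {q2,q5,q9} by δ(·,c) → {q5,q9} and {q2}.
Refine {q0,q1,q6,q7,q8} on symbol b: members go to different blocks, giving {q1,q7,q8} and {q0,q6}.
The partition is now stable with 4 blocks: {q5,q9} | {q1,q7,q8} | {q2} | {q0,q6}.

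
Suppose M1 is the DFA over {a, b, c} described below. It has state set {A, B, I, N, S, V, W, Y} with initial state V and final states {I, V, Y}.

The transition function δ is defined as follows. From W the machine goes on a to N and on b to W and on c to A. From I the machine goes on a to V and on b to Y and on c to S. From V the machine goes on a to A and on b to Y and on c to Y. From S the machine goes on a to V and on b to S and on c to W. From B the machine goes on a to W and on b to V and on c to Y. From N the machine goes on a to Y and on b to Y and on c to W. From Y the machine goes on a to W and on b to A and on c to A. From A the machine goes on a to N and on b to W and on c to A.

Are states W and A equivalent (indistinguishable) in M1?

States {B,I,S} cannot be reached from the start state, so discard them.
Start with accepting vs non-accepting: {V,Y} | {A,N,W}.
On input b, block {V,Y} splits into {V} and {Y}.
On input a, block {A,N,W} splits into {A,W} and {N}.
Stable partition: {V} | {A,W} | {Y} | {N} — 4 equivalence classes.
W and A lie in the same block of the stable partition, so they are equivalent — no string distinguishes them.

Yes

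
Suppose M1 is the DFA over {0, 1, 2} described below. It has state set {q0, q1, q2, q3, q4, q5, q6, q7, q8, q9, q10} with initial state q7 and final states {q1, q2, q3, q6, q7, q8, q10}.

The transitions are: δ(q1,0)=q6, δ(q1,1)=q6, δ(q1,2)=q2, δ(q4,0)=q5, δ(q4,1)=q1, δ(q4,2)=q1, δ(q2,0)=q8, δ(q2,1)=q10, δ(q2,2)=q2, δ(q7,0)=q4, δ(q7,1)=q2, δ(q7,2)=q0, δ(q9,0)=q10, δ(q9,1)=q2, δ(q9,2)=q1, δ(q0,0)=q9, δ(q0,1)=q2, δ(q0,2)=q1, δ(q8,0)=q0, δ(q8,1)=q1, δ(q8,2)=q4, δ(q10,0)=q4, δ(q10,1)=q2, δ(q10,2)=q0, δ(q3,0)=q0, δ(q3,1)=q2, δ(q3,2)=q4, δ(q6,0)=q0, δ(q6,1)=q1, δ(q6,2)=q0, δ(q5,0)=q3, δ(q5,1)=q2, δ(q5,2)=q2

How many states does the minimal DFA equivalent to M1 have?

4

All states are reachable from the start state.
P0 = {q1,q2,q3,q6,q7,q8,q10} | {q0,q4,q5,q9}.
Split {q1,q2,q3,q6,q7,q8,q10} by δ(·,0) → {q3,q6,q7,q8,q10} and {q1,q2}.
Split {q0,q4,q5,q9} by δ(·,0) → {q0,q4} and {q5,q9}.
The partition is now stable with 4 blocks: {q3,q6,q7,q8,q10} | {q0,q4} | {q1,q2} | {q5,q9}.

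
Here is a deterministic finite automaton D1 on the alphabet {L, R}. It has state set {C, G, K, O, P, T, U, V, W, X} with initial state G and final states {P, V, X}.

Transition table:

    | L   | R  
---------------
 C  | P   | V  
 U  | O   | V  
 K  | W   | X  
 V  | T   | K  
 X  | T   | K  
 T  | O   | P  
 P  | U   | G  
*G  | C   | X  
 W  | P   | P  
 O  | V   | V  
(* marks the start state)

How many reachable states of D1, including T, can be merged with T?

4

All states are reachable from the start state.
Start with accepting vs non-accepting: {P,V,X} | {C,G,K,O,T,U,W}.
Split {C,G,K,O,T,U,W} by δ(·,L) → {G,K,T,U} and {C,O,W}.
No further refinement is possible. Final partition (3 blocks): {P,V,X} | {G,K,T,U} | {C,O,W}.
The equivalence class containing T is {G,K,T,U}, of size 4.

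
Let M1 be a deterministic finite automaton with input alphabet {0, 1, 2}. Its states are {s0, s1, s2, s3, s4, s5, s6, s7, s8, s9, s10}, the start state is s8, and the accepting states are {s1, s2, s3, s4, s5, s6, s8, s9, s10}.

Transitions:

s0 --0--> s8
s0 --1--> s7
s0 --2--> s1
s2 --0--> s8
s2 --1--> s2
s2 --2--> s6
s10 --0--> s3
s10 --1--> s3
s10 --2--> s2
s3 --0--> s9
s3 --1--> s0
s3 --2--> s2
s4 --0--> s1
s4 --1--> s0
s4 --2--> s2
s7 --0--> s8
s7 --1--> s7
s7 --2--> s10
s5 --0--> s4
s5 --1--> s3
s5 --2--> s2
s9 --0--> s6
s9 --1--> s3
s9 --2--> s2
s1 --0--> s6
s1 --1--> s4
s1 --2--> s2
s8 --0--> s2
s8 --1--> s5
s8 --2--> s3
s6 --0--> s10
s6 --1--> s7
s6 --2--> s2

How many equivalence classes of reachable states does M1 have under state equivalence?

5

All states are reachable from the start state.
Initial partition by acceptance: {s1,s2,s3,s4,s5,s6,s8,s9,s10} | {s0,s7}.
Split {s1,s2,s3,s4,s5,s6,s8,s9,s10} by δ(·,1) → {s1,s2,s5,s8,s9,s10} and {s3,s4,s6}.
On input 0, block {s1,s2,s5,s8,s9,s10} splits into {s1,s5,s9,s10} and {s2,s8}.
On input 1, block {s2,s8} splits into {s2} and {s8}.
No further refinement is possible. Final partition (5 blocks): {s1,s5,s9,s10} | {s0,s7} | {s3,s4,s6} | {s2} | {s8}.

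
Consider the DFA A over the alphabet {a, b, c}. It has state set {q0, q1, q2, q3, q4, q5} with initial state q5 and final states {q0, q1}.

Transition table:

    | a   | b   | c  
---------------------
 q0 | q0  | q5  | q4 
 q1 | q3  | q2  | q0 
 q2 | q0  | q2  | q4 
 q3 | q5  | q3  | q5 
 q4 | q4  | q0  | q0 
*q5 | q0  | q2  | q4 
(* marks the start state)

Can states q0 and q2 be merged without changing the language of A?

States {q1,q3} cannot be reached from the start state, so discard them.
Initial partition by acceptance: {q0} | {q2,q4,q5}.
Refine {q2,q4,q5} on symbol a: members go to different blocks, giving {q2,q5} and {q4}.
Stable partition: {q0} | {q2,q5} | {q4} — 3 equivalence classes.
q0 and q2 end up in different blocks, so they are distinguishable. For instance, the string 'ε' is accepted from only q0.

No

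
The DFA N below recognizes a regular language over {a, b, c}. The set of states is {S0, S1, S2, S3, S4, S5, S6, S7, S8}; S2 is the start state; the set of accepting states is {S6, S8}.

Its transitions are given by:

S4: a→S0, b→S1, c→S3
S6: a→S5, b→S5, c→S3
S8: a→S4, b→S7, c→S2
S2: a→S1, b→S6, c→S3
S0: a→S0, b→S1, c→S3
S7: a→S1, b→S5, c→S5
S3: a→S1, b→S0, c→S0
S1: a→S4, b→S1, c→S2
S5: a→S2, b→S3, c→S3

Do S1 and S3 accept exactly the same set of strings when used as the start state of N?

No

States {S7,S8} cannot be reached from the start state, so discard them.
Initial partition by acceptance: {S6} | {S0,S1,S2,S3,S4,S5}.
On input b, block {S0,S1,S2,S3,S4,S5} splits into {S0,S1,S3,S4,S5} and {S2}.
Split {S0,S1,S3,S4,S5} by δ(·,a) → {S0,S1,S3,S4} and {S5}.
Refine {S0,S1,S3,S4} on symbol c: members go to different blocks, giving {S0,S3,S4} and {S1}.
Refine {S0,S3,S4} on symbol a: members go to different blocks, giving {S0,S4} and {S3}.
The partition is now stable with 6 blocks: {S6} | {S0,S4} | {S2} | {S5} | {S1} | {S3}.
S1 and S3 end up in different blocks, so they are distinguishable. For instance, the string 'cb' is accepted from only S1.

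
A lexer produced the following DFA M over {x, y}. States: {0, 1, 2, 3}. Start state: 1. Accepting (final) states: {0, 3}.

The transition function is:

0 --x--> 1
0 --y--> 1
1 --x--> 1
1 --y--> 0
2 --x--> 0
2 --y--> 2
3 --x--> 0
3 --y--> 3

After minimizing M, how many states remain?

2

States {2,3} cannot be reached from the start state, so discard them.
P0 = {0} | {1}.
Stable partition: {0} | {1} — 2 equivalence classes.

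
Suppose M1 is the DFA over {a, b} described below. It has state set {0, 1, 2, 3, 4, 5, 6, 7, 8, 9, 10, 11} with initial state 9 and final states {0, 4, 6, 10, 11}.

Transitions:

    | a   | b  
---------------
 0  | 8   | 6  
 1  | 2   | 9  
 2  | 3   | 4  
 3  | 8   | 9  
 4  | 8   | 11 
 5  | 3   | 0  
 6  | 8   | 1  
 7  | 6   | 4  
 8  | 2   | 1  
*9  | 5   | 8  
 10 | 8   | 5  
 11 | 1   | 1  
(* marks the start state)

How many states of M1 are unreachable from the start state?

No path from 9 leads to 7, 10; the other 10 states are all reachable.

2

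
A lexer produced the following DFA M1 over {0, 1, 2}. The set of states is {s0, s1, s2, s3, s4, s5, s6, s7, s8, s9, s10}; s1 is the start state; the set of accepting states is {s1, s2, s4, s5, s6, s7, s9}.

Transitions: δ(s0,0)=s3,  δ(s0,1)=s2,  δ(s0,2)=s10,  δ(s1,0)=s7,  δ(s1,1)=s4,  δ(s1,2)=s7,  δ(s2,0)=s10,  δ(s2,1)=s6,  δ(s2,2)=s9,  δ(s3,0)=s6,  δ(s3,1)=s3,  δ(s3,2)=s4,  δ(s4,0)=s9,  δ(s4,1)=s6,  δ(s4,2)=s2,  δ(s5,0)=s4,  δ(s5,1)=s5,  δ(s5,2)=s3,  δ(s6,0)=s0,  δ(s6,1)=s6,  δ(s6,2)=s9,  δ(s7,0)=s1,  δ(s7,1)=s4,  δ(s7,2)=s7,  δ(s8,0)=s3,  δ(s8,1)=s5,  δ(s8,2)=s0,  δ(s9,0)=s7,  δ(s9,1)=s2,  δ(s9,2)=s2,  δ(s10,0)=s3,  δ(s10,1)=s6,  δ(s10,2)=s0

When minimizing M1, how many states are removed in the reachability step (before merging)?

No path from s1 leads to s5, s8; the other 9 states are all reachable.

2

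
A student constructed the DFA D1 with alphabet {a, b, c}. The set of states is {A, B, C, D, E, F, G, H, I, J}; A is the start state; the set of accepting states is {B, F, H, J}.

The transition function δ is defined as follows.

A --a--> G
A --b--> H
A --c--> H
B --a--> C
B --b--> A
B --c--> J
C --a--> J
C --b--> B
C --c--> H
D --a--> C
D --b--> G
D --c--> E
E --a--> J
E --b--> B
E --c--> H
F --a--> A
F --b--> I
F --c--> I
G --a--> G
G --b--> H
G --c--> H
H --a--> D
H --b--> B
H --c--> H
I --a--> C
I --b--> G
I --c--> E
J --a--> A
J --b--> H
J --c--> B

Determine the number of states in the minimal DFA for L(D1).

Reachable states from the start: {A,B,C,D,E,G,H,J}. Unreachable: {F,I} — drop them.
Initial partition by acceptance: {B,H,J} | {A,C,D,E,G}.
On input b, block {B,H,J} splits into {H,J} and {B}.
On input b, block {H,J} splits into {H} and {J}.
On input a, block {A,C,D,E,G} splits into {A,D,G} and {C,E}.
Refine {A,D,G} on symbol a: members go to different blocks, giving {A,G} and {D}.
The partition is now stable with 6 blocks: {H} | {A,G} | {B} | {J} | {C,E} | {D}.

6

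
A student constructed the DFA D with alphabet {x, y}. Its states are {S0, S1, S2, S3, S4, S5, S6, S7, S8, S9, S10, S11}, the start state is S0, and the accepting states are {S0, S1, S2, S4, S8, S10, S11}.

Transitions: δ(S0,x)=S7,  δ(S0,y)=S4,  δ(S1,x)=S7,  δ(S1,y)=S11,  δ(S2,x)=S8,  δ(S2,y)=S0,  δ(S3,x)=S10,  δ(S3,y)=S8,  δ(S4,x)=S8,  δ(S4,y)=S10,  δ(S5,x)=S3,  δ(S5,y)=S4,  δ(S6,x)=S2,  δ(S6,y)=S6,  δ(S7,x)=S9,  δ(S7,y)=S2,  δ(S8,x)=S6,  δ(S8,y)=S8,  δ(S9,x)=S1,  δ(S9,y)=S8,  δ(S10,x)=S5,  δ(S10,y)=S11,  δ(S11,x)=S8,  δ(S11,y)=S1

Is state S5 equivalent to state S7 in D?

Yes

All states are reachable from the start state.
Initial partition by acceptance: {S0,S1,S2,S4,S8,S10,S11} | {S3,S5,S6,S7,S9}.
On input x, block {S0,S1,S2,S4,S8,S10,S11} splits into {S0,S1,S8,S10} and {S2,S4,S11}.
On input y, block {S0,S1,S8,S10} splits into {S0,S1,S10} and {S8}.
Refine {S3,S5,S6,S7,S9} on symbol x: members go to different blocks, giving {S3,S9} and {S5,S7} and {S6}.
No further refinement is possible. Final partition (6 blocks): {S0,S1,S10} | {S3,S9} | {S2,S4,S11} | {S8} | {S5,S7} | {S6}.
S5 and S7 lie in the same block of the stable partition, so they are equivalent — no string distinguishes them.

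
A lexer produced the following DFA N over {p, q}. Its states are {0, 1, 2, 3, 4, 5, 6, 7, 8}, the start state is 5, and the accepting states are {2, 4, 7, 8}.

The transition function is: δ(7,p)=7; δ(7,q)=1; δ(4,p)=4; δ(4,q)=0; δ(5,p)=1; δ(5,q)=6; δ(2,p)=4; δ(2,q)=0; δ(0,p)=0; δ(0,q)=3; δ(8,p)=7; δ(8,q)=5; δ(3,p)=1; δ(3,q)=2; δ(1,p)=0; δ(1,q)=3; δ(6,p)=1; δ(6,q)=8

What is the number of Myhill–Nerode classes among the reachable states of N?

All states are reachable from the start state.
Start with accepting vs non-accepting: {2,4,7,8} | {0,1,3,5,6}.
Refine {0,1,3,5,6} on symbol q: members go to different blocks, giving {0,1,5} and {3,6}.
Stable partition: {2,4,7,8} | {0,1,5} | {3,6} — 3 equivalence classes.

3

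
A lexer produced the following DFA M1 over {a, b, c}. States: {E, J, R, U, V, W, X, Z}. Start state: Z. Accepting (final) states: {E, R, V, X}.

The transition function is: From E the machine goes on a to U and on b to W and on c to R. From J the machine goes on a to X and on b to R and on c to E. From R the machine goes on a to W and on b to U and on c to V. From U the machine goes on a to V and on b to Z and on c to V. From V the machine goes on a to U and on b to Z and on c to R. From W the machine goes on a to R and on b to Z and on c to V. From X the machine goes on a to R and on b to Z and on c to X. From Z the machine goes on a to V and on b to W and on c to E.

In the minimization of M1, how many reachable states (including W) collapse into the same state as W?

States {J,X} cannot be reached from the start state, so discard them.
P0 = {E,R,V} | {U,W,Z}.
No further refinement is possible. Final partition (2 blocks): {E,R,V} | {U,W,Z}.
The equivalence class containing W is {U,W,Z}, of size 3.

3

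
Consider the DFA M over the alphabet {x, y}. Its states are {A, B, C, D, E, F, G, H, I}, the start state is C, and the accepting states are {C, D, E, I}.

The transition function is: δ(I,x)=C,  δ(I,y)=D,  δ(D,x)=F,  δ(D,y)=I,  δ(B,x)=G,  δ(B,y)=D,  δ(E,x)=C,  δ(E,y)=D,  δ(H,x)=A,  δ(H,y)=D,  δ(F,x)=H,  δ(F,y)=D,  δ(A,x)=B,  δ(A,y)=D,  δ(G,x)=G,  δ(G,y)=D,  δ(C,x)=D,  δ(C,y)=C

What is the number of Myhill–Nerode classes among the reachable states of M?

4

First remove the unreachable states {E}; 8 states remain.
Start with accepting vs non-accepting: {C,D,I} | {A,B,F,G,H}.
Split {C,D,I} by δ(·,x) → {C,I} and {D}.
On input x, block {C,I} splits into {C} and {I}.
The partition is now stable with 4 blocks: {C} | {A,B,F,G,H} | {D} | {I}.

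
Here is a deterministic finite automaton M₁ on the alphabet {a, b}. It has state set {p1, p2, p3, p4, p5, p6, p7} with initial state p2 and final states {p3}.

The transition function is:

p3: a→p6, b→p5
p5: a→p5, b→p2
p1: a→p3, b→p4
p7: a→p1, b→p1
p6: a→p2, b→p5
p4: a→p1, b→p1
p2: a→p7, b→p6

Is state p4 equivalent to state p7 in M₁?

P0 = {p3} | {p1,p2,p4,p5,p6,p7}.
Refine {p1,p2,p4,p5,p6,p7} on symbol a: members go to different blocks, giving {p2,p4,p5,p6,p7} and {p1}.
Split {p2,p4,p5,p6,p7} by δ(·,a) → {p2,p5,p6} and {p4,p7}.
On input a, block {p2,p5,p6} splits into {p5,p6} and {p2}.
On input a, block {p5,p6} splits into {p5} and {p6}.
The partition is now stable with 6 blocks: {p3} | {p5} | {p1} | {p4,p7} | {p2} | {p6}.
p4 and p7 lie in the same block of the stable partition, so they are equivalent — no string distinguishes them.

Yes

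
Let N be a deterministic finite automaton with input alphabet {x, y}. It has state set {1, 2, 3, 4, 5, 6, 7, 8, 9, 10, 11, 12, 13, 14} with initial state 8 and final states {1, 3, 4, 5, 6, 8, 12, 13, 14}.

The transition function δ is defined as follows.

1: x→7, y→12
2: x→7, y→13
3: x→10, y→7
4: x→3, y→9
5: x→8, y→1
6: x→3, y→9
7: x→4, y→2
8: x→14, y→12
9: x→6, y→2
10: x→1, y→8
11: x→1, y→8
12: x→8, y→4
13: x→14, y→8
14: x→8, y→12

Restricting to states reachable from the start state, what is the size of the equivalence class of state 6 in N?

First remove the unreachable states {5,11}; 12 states remain.
Initial partition by acceptance: {1,3,4,6,8,12,13,14} | {2,7,9,10}.
On input x, block {1,3,4,6,8,12,13,14} splits into {4,6,8,12,13,14} and {1,3}.
Split {4,6,8,12,13,14} by δ(·,x) → {8,12,13,14} and {4,6}.
On input y, block {8,12,13,14} splits into {8,13,14} and {12}.
On input y, block {8,13,14} splits into {8,14} and {13}.
Split {2,7,9,10} by δ(·,x) → {7,9} and {2} and {10}.
On input x, block {1,3} splits into {1} and {3}.
Stable partition: {8,14} | {7,9} | {1} | {4,6} | {12} | {13} | {2} | {10} | {3} — 9 equivalence classes.
The equivalence class containing 6 is {4,6}, of size 2.

2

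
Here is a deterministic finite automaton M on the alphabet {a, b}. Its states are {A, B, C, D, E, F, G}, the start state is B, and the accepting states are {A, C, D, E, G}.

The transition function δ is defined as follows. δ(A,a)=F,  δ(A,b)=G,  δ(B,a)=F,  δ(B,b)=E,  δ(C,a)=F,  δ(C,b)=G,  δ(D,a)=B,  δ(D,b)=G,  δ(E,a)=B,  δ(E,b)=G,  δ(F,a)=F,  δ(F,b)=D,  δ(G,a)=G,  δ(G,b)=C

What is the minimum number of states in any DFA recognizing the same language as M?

States {A} cannot be reached from the start state, so discard them.
P0 = {C,D,E,G} | {B,F}.
Refine {C,D,E,G} on symbol a: members go to different blocks, giving {C,D,E} and {G}.
The partition is now stable with 3 blocks: {C,D,E} | {B,F} | {G}.

3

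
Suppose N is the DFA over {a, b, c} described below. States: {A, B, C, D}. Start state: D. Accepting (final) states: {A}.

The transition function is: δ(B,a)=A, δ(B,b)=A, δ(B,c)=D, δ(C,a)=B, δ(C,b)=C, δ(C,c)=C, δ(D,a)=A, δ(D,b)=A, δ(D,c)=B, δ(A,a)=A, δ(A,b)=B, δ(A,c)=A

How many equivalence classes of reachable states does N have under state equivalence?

2

States {C} cannot be reached from the start state, so discard them.
Start with accepting vs non-accepting: {A} | {B,D}.
The partition is now stable with 2 blocks: {A} | {B,D}.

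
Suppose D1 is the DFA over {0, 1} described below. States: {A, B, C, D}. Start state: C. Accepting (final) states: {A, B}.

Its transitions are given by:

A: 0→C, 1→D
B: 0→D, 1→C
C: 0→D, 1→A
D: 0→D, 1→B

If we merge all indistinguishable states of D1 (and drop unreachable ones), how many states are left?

2

All states are reachable from the start state.
Start with accepting vs non-accepting: {A,B} | {C,D}.
The partition is now stable with 2 blocks: {A,B} | {C,D}.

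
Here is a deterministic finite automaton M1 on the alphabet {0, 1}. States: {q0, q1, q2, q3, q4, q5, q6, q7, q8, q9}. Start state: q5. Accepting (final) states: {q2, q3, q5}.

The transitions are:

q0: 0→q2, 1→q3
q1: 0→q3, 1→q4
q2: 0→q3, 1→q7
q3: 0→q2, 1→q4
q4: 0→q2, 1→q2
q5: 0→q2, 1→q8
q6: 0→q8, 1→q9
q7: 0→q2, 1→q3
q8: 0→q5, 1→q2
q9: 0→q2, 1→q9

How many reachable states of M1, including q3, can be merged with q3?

3

Reachable states from the start: {q2,q3,q4,q5,q7,q8}. Unreachable: {q0,q1,q6,q9} — drop them.
Initial partition by acceptance: {q2,q3,q5} | {q4,q7,q8}.
The partition is now stable with 2 blocks: {q2,q3,q5} | {q4,q7,q8}.
State q3 belongs to the block {q2,q3,q5}, which has 3 states.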